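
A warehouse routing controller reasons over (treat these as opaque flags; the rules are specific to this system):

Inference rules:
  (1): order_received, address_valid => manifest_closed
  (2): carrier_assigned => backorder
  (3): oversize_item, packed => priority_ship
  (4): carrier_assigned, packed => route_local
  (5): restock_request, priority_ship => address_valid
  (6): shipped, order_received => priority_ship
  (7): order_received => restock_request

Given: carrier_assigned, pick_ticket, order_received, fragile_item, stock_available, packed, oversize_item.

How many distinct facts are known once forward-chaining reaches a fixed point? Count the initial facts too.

13

Round 1 fires (2), (3), (4), (7), giving backorder, priority_ship, route_local, restock_request.
Round 2 fires (5), giving address_valid.
Round 3 fires (1), giving manifest_closed.
Closure: {address_valid, backorder, carrier_assigned, fragile_item, manifest_closed, order_received, oversize_item, packed, pick_ticket, priority_ship, restock_request, route_local, stock_available} — 13 facts.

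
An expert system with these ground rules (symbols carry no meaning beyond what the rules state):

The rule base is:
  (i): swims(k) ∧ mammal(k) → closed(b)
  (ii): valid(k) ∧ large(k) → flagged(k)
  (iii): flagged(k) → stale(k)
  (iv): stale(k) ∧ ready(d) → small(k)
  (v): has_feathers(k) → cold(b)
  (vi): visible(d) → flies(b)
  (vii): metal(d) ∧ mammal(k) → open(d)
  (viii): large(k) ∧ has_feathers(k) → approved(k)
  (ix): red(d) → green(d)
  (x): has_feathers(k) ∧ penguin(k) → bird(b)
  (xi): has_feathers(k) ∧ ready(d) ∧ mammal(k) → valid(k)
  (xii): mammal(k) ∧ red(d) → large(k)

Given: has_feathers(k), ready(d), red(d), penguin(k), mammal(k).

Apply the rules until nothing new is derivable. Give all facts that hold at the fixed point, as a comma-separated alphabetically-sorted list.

[1] (v) [has_feathers(k) → cold(b)]; (ix) [red(d) → green(d)]; (x) [has_feathers(k) ∧ penguin(k) → bird(b)]; (xi) [has_feathers(k) ∧ ready(d) ∧ mammal(k) → valid(k)]; (xii) [mammal(k) ∧ red(d) → large(k)]. ⇒ new: cold(b), green(d), bird(b), valid(k), large(k).
[2] (ii) [valid(k) ∧ large(k) → flagged(k)]; (viii) [large(k) ∧ has_feathers(k) → approved(k)]. ⇒ new: flagged(k), approved(k).
[3] (iii) [flagged(k) → stale(k)]. ⇒ new: stale(k).
[4] (iv) [stale(k) ∧ ready(d) → small(k)]. ⇒ new: small(k).

approved(k), bird(b), cold(b), flagged(k), green(d), has_feathers(k), large(k), mammal(k), penguin(k), ready(d), red(d), small(k), stale(k), valid(k)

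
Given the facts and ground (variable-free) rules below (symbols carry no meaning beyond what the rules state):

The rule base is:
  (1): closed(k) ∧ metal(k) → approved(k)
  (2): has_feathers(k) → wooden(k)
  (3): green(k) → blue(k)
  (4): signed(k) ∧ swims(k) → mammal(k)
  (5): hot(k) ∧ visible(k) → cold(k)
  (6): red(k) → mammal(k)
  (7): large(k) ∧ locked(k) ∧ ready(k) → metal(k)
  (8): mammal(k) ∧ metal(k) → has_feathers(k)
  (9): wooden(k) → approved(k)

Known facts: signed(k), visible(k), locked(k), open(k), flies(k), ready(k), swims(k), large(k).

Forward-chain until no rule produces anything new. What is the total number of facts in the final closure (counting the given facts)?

Round 1: (4) [signed(k) ∧ swims(k) → mammal(k)]; (7) [large(k) ∧ locked(k) ∧ ready(k) → metal(k)]. Adds mammal(k), metal(k).
Round 2: (8) [mammal(k) ∧ metal(k) → has_feathers(k)]. Adds has_feathers(k).
Round 3: (2) [has_feathers(k) → wooden(k)]. Adds wooden(k).
Round 4: (9) [wooden(k) → approved(k)]. Adds approved(k).
Closure: {approved(k), flies(k), has_feathers(k), large(k), locked(k), mammal(k), metal(k), open(k), ready(k), signed(k), swims(k), visible(k), wooden(k)} — 13 facts.

13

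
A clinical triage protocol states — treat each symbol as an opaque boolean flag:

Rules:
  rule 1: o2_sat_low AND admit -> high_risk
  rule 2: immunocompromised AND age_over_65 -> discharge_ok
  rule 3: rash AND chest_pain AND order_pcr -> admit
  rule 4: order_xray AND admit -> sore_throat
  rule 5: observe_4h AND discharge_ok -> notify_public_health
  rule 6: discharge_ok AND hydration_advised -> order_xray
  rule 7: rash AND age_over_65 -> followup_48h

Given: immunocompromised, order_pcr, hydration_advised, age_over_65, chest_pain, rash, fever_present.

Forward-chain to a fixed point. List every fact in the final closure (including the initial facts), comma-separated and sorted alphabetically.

admit, age_over_65, chest_pain, discharge_ok, fever_present, followup_48h, hydration_advised, immunocompromised, order_pcr, order_xray, rash, sore_throat

Round 1: rule 2 [immunocompromised AND age_over_65 -> discharge_ok]; rule 3 [rash AND chest_pain AND order_pcr -> admit]; rule 7 [rash AND age_over_65 -> followup_48h]. New: discharge_ok, admit, followup_48h.
Round 2: rule 6 [discharge_ok AND hydration_advised -> order_xray]. New: order_xray.
Round 3: rule 4 [order_xray AND admit -> sore_throat]. New: sore_throat.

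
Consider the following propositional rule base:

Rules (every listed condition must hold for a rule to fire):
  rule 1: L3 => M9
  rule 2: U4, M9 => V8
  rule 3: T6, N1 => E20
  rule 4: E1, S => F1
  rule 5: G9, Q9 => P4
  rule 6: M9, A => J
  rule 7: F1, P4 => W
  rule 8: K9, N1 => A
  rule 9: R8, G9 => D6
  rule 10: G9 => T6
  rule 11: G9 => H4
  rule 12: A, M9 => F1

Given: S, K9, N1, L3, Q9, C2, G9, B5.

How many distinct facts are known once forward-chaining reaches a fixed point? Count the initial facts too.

17

Round 1: rule 1 [L3 => M9]; rule 5 [G9, Q9 => P4]; rule 8 [K9, N1 => A]; rule 10 [G9 => T6]; rule 11 [G9 => H4]. Adds M9, P4, A, T6, H4.
Round 2: rule 3 [T6, N1 => E20]; rule 6 [M9, A => J]; rule 12 [A, M9 => F1]. Adds E20, J, F1.
Round 3: rule 7 [F1, P4 => W]. Adds W.
Closure: {A, B5, C2, E20, F1, G9, H4, J, K9, L3, M9, N1, P4, Q9, S, T6, W} — 17 facts.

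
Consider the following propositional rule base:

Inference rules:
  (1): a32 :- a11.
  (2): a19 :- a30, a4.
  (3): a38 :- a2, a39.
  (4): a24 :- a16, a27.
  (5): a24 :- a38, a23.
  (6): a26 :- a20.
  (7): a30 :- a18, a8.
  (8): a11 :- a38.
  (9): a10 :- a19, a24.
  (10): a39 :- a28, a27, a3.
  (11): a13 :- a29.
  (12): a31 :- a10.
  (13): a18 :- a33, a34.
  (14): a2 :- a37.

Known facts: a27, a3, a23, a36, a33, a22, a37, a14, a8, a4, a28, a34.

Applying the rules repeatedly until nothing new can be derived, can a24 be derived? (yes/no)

Round 1: (10) [a39 :- a28, a27, a3.]; (13) [a18 :- a33, a34.]; (14) [a2 :- a37.]. Adds a39, a18, a2.
Round 2: (3) [a38 :- a2, a39.]; (7) [a30 :- a18, a8.]. Adds a38, a30.
Round 3: (2) [a19 :- a30, a4.]; (5) [a24 :- a38, a23.]; (8) [a11 :- a38.]. Adds a19, a24, a11.
Round 4: (1) [a32 :- a11.]; (9) [a10 :- a19, a24.]. Adds a32, a10.
Round 5: (12) [a31 :- a10.]. Adds a31.
a24 appears in round 3, so it is derivable.

yes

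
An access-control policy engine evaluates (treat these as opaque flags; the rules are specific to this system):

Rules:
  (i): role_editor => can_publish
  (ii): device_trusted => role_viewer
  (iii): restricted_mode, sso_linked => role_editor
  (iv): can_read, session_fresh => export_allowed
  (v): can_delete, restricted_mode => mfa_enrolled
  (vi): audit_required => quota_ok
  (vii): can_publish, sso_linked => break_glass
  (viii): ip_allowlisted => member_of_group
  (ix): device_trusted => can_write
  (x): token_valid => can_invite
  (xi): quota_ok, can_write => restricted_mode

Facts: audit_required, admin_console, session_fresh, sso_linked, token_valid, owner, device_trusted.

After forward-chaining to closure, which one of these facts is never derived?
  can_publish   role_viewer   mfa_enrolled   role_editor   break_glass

Round 1: (ii) [device_trusted => role_viewer]; (vi) [audit_required => quota_ok]; (ix) [device_trusted => can_write]; (x) [token_valid => can_invite]. Adds role_viewer, quota_ok, can_write, can_invite.
Round 2: (xi) [quota_ok, can_write => restricted_mode]. Adds restricted_mode.
Round 3: (iii) [restricted_mode, sso_linked => role_editor]. Adds role_editor.
Round 4: (i) [role_editor => can_publish]. Adds can_publish.
Round 5: (vii) [can_publish, sso_linked => break_glass]. Adds break_glass.
Derived: role_editor (round 3), can_publish (round 4), break_glass (round 5), role_viewer (round 1). mfa_enrolled never appears in any round.

mfa_enrolled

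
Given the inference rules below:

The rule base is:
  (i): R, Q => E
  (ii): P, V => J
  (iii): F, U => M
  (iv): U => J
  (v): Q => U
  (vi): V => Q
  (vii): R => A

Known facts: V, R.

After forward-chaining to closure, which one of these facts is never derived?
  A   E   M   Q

M

Round 1 fires (vi), (vii), giving Q, A.
Round 2 fires (i), (v), giving E, U.
Round 3 fires (iv), giving J.
Derived: E (round 2), Q (round 1), A (round 1). M never appears in any round.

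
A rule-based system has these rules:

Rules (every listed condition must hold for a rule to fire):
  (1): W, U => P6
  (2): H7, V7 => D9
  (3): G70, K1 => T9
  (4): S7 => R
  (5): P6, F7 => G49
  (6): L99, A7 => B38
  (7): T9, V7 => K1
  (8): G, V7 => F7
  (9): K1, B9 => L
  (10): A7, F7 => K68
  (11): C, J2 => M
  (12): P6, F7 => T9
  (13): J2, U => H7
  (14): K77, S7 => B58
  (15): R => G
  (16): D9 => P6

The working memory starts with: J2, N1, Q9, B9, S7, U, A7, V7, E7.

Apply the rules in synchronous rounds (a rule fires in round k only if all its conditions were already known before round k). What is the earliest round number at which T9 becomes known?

4

Round 1: (4) [S7 => R]; (13) [J2, U => H7]. New: R, H7.
Round 2: (2) [H7, V7 => D9]; (15) [R => G]. New: D9, G.
Round 3: (8) [G, V7 => F7]; (16) [D9 => P6]. New: F7, P6.
Round 4: (5) [P6, F7 => G49]; (10) [A7, F7 => K68]; (12) [P6, F7 => T9]. New: G49, K68, T9.
T9 first appears in round 4.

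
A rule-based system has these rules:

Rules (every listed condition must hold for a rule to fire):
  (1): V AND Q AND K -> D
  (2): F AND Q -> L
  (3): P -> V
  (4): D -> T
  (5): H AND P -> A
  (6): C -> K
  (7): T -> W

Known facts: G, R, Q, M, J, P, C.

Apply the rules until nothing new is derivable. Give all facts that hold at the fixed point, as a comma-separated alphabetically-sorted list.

C, D, G, J, K, M, P, Q, R, T, V, W

Round 1: (3) [P -> V]; (6) [C -> K]. New: V, K.
Round 2: (1) [V AND Q AND K -> D]. New: D.
Round 3: (4) [D -> T]. New: T.
Round 4: (7) [T -> W]. New: W.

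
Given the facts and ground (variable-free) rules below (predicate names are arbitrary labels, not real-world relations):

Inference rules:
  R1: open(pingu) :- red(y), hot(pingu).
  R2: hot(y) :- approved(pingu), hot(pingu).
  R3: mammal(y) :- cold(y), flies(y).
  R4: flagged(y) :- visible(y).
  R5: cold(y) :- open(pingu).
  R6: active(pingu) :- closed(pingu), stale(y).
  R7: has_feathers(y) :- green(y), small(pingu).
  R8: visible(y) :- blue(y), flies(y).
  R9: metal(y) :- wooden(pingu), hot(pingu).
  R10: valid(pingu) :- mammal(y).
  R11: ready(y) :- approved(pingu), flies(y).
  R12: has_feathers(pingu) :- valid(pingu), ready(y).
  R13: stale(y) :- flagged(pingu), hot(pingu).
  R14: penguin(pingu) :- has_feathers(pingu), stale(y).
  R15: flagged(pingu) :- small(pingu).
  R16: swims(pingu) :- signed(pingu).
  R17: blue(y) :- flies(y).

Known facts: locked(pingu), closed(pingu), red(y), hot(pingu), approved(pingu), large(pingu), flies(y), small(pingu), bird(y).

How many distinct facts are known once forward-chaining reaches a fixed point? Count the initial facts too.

23

[1] R1 [open(pingu) :- red(y), hot(pingu).]; R2 [hot(y) :- approved(pingu), hot(pingu).]; R11 [ready(y) :- approved(pingu), flies(y).]; R15 [flagged(pingu) :- small(pingu).]; R17 [blue(y) :- flies(y).]. ⇒ new: open(pingu), hot(y), ready(y), flagged(pingu), blue(y).
[2] R5 [cold(y) :- open(pingu).]; R8 [visible(y) :- blue(y), flies(y).]; R13 [stale(y) :- flagged(pingu), hot(pingu).]. ⇒ new: cold(y), visible(y), stale(y).
[3] R3 [mammal(y) :- cold(y), flies(y).]; R4 [flagged(y) :- visible(y).]; R6 [active(pingu) :- closed(pingu), stale(y).]. ⇒ new: mammal(y), flagged(y), active(pingu).
[4] R10 [valid(pingu) :- mammal(y).]. ⇒ new: valid(pingu).
[5] R12 [has_feathers(pingu) :- valid(pingu), ready(y).]. ⇒ new: has_feathers(pingu).
[6] R14 [penguin(pingu) :- has_feathers(pingu), stale(y).]. ⇒ new: penguin(pingu).
Closure: {active(pingu), approved(pingu), bird(y), blue(y), closed(pingu), cold(y), flagged(pingu), flagged(y), flies(y), has_feathers(pingu), hot(pingu), hot(y), large(pingu), locked(pingu), mammal(y), open(pingu), penguin(pingu), ready(y), red(y), small(pingu), stale(y), valid(pingu), visible(y)} — 23 facts.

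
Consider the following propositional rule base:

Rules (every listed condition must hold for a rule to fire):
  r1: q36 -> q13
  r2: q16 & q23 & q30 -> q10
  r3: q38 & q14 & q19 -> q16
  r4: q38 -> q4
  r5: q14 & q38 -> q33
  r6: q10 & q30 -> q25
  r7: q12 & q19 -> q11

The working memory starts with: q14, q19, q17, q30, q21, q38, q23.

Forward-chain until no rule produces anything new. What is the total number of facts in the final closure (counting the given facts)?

12

[1] r3 [q38 & q14 & q19 -> q16]; r4 [q38 -> q4]; r5 [q14 & q38 -> q33]. ⇒ new: q16, q4, q33.
[2] r2 [q16 & q23 & q30 -> q10]. ⇒ new: q10.
[3] r6 [q10 & q30 -> q25]. ⇒ new: q25.
Closure: {q10, q14, q16, q17, q19, q21, q23, q25, q30, q33, q38, q4} — 12 facts.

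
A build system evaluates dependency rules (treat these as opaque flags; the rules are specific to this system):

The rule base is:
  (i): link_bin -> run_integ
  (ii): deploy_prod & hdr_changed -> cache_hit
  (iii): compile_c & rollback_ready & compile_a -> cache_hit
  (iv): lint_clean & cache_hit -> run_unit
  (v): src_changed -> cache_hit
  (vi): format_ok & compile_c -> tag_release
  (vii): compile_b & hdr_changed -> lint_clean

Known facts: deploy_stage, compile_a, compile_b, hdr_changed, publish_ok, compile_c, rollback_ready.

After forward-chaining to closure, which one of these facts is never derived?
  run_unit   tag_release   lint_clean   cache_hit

Round 1 fires (iii), (vii), giving cache_hit, lint_clean.
Round 2 fires (iv), giving run_unit.
Derived: run_unit (round 2), lint_clean (round 1), cache_hit (round 1). tag_release never appears in any round.

tag_release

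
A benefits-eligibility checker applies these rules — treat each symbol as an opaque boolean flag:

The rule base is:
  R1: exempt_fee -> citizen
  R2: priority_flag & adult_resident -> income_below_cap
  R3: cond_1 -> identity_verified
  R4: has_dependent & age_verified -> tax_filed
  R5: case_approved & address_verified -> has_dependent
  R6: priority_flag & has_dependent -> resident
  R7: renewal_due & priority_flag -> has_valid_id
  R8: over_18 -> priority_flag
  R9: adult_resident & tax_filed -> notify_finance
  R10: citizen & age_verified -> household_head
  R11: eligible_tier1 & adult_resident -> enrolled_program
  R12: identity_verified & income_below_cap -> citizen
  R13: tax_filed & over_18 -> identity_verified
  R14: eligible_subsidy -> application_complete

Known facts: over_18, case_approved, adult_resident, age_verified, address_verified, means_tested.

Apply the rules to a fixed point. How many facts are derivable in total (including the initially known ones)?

Round 1 — R5, R8, derive has_dependent, priority_flag.
Round 2 — R2, R4, R6, derive income_below_cap, tax_filed, resident.
Round 3 — R9, R13, derive notify_finance, identity_verified.
Round 4 — R12, derive citizen.
Round 5 — R10, derive household_head.
Closure: {address_verified, adult_resident, age_verified, case_approved, citizen, has_dependent, household_head, identity_verified, income_below_cap, means_tested, notify_finance, over_18, priority_flag, resident, tax_filed} — 15 facts.

15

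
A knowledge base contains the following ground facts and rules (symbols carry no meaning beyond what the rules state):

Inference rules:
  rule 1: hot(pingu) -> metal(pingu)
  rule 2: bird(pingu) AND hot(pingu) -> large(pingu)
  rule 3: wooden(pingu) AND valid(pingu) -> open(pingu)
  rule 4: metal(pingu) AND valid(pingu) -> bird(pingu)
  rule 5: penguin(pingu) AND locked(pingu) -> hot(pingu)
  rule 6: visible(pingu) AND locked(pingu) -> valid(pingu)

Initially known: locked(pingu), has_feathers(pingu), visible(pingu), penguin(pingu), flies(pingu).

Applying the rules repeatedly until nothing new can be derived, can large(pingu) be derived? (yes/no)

Round 1 — rule 5, rule 6, derive hot(pingu), valid(pingu).
Round 2 — rule 1, derive metal(pingu).
Round 3 — rule 4, derive bird(pingu).
Round 4 — rule 2, derive large(pingu).
large(pingu) appears in round 4, so it is derivable.

yes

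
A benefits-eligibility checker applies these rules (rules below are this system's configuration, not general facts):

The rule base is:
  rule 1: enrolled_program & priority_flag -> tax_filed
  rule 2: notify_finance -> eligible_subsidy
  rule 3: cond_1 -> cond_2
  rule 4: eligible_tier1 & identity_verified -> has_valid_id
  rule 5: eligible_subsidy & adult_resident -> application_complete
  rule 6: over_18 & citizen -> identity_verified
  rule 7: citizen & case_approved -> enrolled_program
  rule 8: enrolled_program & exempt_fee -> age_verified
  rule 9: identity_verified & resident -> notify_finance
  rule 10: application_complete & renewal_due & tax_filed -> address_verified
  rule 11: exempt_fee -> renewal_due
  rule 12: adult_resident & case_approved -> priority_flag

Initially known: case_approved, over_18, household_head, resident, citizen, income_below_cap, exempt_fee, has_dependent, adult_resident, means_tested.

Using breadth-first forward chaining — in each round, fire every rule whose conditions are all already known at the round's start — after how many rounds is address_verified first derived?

Round 1: rule 6 [over_18 & citizen -> identity_verified]; rule 7 [citizen & case_approved -> enrolled_program]; rule 11 [exempt_fee -> renewal_due]; rule 12 [adult_resident & case_approved -> priority_flag]. Adds identity_verified, enrolled_program, renewal_due, priority_flag.
Round 2: rule 1 [enrolled_program & priority_flag -> tax_filed]; rule 8 [enrolled_program & exempt_fee -> age_verified]; rule 9 [identity_verified & resident -> notify_finance]. Adds tax_filed, age_verified, notify_finance.
Round 3: rule 2 [notify_finance -> eligible_subsidy]. Adds eligible_subsidy.
Round 4: rule 5 [eligible_subsidy & adult_resident -> application_complete]. Adds application_complete.
Round 5: rule 10 [application_complete & renewal_due & tax_filed -> address_verified]. Adds address_verified.
address_verified first appears in round 5.

5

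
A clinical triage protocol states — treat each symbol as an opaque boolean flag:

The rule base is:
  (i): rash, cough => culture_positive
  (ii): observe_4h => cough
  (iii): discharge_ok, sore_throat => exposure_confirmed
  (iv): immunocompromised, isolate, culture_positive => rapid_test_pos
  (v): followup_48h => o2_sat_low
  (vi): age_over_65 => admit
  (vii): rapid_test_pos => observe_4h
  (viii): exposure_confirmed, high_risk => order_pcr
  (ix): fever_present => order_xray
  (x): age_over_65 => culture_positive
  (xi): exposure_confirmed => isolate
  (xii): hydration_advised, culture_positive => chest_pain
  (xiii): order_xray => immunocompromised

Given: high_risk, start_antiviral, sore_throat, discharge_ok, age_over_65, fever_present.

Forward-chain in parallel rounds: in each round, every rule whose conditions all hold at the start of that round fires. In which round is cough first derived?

Round 1: (iii) [discharge_ok, sore_throat => exposure_confirmed]; (vi) [age_over_65 => admit]; (ix) [fever_present => order_xray]; (x) [age_over_65 => culture_positive]. Adds exposure_confirmed, admit, order_xray, culture_positive.
Round 2: (viii) [exposure_confirmed, high_risk => order_pcr]; (xi) [exposure_confirmed => isolate]; (xiii) [order_xray => immunocompromised]. Adds order_pcr, isolate, immunocompromised.
Round 3: (iv) [immunocompromised, isolate, culture_positive => rapid_test_pos]. Adds rapid_test_pos.
Round 4: (vii) [rapid_test_pos => observe_4h]. Adds observe_4h.
Round 5: (ii) [observe_4h => cough]. Adds cough.
cough first appears in round 5.

5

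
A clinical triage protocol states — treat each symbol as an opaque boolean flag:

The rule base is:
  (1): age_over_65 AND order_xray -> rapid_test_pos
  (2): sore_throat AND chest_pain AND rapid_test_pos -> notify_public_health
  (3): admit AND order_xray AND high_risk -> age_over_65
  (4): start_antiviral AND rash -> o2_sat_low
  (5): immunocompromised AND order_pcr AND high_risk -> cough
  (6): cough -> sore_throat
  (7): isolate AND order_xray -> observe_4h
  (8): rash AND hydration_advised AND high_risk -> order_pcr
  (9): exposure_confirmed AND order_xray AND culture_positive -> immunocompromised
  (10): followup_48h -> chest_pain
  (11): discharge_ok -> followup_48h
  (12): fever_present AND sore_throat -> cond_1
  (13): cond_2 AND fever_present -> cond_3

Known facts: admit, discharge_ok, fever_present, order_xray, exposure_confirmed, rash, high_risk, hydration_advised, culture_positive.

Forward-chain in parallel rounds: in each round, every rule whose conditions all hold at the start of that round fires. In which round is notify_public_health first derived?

4

Round 1 — (3), (8), (9), (11), derive age_over_65, order_pcr, immunocompromised, followup_48h.
Round 2 — (1), (5), (10), derive rapid_test_pos, cough, chest_pain.
Round 3 — (6), derive sore_throat.
Round 4 — (2), (12), derive notify_public_health, cond_1.
notify_public_health first appears in round 4.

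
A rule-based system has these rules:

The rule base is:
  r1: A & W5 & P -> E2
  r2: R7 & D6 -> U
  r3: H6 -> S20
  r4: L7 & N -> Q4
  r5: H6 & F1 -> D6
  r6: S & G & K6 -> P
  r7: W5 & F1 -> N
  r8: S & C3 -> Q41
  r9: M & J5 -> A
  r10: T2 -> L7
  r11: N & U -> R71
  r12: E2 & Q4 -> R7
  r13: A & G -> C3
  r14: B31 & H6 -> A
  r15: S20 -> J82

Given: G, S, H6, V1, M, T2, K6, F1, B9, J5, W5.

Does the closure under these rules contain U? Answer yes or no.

yes

Round 1 — r3, r5, r6, r7, r9, r10, derive S20, D6, P, N, A, L7.
Round 2 — r1, r4, r13, r15, derive E2, Q4, C3, J82.
Round 3 — r8, r12, derive Q41, R7.
Round 4 — r2, derive U.
Round 5 — r11, derive R71.
U appears in round 4, so it is derivable.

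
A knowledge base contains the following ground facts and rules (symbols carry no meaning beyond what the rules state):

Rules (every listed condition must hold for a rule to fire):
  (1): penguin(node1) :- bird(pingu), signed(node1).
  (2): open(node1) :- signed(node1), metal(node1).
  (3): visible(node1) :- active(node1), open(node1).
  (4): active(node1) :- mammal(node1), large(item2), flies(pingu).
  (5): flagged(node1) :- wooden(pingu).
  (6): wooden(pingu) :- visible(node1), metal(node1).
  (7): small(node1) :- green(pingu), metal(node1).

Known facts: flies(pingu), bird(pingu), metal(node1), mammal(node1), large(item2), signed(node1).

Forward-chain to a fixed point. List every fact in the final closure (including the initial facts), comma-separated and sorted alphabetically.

Round 1 — (1), (2), (4), derive penguin(node1), open(node1), active(node1).
Round 2 — (3), derive visible(node1).
Round 3 — (6), derive wooden(pingu).
Round 4 — (5), derive flagged(node1).

active(node1), bird(pingu), flagged(node1), flies(pingu), large(item2), mammal(node1), metal(node1), open(node1), penguin(node1), signed(node1), visible(node1), wooden(pingu)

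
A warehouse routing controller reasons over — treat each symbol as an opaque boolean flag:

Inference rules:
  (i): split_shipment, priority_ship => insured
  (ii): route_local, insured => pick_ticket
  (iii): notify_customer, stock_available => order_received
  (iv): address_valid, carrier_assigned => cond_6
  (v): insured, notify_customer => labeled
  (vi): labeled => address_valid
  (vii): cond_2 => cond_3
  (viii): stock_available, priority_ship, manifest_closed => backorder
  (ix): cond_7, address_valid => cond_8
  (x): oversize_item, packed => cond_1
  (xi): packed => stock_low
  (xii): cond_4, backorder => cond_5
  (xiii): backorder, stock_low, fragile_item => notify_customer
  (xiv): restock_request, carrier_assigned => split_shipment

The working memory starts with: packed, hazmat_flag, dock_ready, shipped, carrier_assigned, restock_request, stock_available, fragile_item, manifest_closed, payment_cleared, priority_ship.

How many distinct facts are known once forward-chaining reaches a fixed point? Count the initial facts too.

Round 1: (viii) [stock_available, priority_ship, manifest_closed => backorder]; (xi) [packed => stock_low]; (xiv) [restock_request, carrier_assigned => split_shipment]. New: backorder, stock_low, split_shipment.
Round 2: (i) [split_shipment, priority_ship => insured]; (xiii) [backorder, stock_low, fragile_item => notify_customer]. New: insured, notify_customer.
Round 3: (iii) [notify_customer, stock_available => order_received]; (v) [insured, notify_customer => labeled]. New: order_received, labeled.
Round 4: (vi) [labeled => address_valid]. New: address_valid.
Round 5: (iv) [address_valid, carrier_assigned => cond_6]. New: cond_6.
Closure: {address_valid, backorder, carrier_assigned, cond_6, dock_ready, fragile_item, hazmat_flag, insured, labeled, manifest_closed, notify_customer, order_received, packed, payment_cleared, priority_ship, restock_request, shipped, split_shipment, stock_available, stock_low} — 20 facts.

20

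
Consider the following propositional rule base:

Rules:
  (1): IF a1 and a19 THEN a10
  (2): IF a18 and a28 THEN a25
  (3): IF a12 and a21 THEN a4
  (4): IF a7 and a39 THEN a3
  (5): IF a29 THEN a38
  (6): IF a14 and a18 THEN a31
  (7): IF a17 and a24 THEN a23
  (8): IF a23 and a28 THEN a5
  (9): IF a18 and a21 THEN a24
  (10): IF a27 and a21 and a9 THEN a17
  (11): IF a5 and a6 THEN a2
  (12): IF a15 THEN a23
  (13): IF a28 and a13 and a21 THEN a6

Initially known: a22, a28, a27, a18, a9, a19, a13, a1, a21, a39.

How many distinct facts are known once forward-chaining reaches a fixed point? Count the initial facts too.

Round 1 fires (1), (2), (9), (10), (13), giving a10, a25, a24, a17, a6.
Round 2 fires (7), giving a23.
Round 3 fires (8), giving a5.
Round 4 fires (11), giving a2.
Closure: {a1, a10, a13, a17, a18, a19, a2, a21, a22, a23, a24, a25, a27, a28, a39, a5, a6, a9} — 18 facts.

18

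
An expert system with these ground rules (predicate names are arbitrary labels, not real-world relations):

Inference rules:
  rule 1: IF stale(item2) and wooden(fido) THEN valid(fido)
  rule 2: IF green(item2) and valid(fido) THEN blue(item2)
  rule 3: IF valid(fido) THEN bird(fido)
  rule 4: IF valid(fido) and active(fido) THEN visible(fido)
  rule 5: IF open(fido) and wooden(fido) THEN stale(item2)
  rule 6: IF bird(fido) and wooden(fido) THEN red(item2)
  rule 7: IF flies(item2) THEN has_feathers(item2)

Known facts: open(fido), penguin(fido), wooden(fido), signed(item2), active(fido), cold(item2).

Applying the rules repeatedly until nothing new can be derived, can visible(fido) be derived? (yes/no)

Round 1: rule 5 [IF open(fido) and wooden(fido) THEN stale(item2)]. New: stale(item2).
Round 2: rule 1 [IF stale(item2) and wooden(fido) THEN valid(fido)]. New: valid(fido).
Round 3: rule 3 [IF valid(fido) THEN bird(fido)]; rule 4 [IF valid(fido) and active(fido) THEN visible(fido)]. New: bird(fido), visible(fido).
Round 4: rule 6 [IF bird(fido) and wooden(fido) THEN red(item2)]. New: red(item2).
visible(fido) appears in round 3, so it is derivable.

yes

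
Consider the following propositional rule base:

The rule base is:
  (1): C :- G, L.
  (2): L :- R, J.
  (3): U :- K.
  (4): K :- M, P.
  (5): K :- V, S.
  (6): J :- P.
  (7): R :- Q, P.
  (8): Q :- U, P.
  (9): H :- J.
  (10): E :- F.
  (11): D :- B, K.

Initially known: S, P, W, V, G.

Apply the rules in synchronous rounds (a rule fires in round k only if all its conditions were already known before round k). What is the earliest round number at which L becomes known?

[1] (5) [K :- V, S.]; (6) [J :- P.]. ⇒ new: K, J.
[2] (3) [U :- K.]; (9) [H :- J.]. ⇒ new: U, H.
[3] (8) [Q :- U, P.]. ⇒ new: Q.
[4] (7) [R :- Q, P.]. ⇒ new: R.
[5] (2) [L :- R, J.]. ⇒ new: L.
L first appears in round 5.

5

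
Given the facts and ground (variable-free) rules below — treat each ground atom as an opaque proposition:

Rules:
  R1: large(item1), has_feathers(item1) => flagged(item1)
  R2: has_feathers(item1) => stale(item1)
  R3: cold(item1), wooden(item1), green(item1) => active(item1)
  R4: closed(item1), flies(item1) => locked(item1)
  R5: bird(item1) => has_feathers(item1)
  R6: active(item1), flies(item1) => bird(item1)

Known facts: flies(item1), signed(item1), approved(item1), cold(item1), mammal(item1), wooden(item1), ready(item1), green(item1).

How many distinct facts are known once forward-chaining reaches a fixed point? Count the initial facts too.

[1] R3 [cold(item1), wooden(item1), green(item1) => active(item1)]. ⇒ new: active(item1).
[2] R6 [active(item1), flies(item1) => bird(item1)]. ⇒ new: bird(item1).
[3] R5 [bird(item1) => has_feathers(item1)]. ⇒ new: has_feathers(item1).
[4] R2 [has_feathers(item1) => stale(item1)]. ⇒ new: stale(item1).
Closure: {active(item1), approved(item1), bird(item1), cold(item1), flies(item1), green(item1), has_feathers(item1), mammal(item1), ready(item1), signed(item1), stale(item1), wooden(item1)} — 12 facts.

12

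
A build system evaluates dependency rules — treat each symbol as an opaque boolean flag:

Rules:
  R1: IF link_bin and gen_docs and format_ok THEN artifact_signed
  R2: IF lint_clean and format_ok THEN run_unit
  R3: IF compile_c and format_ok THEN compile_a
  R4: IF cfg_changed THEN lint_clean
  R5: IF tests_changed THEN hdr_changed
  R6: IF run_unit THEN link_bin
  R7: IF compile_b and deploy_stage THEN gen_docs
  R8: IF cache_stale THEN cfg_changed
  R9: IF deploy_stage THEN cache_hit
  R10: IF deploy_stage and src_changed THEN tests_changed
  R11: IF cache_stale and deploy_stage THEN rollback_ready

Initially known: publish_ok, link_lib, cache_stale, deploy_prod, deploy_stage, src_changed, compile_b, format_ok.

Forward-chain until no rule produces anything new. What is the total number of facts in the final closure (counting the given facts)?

Round 1 — R7, R8, R9, R10, R11, derive gen_docs, cfg_changed, cache_hit, tests_changed, rollback_ready.
Round 2 — R4, R5, derive lint_clean, hdr_changed.
Round 3 — R2, derive run_unit.
Round 4 — R6, derive link_bin.
Round 5 — R1, derive artifact_signed.
Closure: {artifact_signed, cache_hit, cache_stale, cfg_changed, compile_b, deploy_prod, deploy_stage, format_ok, gen_docs, hdr_changed, link_bin, link_lib, lint_clean, publish_ok, rollback_ready, run_unit, src_changed, tests_changed} — 18 facts.

18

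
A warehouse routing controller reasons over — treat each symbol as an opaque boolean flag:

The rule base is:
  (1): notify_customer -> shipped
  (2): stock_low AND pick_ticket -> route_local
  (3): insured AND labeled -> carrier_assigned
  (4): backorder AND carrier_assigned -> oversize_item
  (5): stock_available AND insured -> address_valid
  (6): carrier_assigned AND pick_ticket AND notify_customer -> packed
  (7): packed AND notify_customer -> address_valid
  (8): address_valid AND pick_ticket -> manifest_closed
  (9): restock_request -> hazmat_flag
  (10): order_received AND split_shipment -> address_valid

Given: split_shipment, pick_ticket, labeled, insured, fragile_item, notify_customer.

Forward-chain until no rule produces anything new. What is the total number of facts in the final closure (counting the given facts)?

11

Round 1: (1) [notify_customer -> shipped]; (3) [insured AND labeled -> carrier_assigned]. Adds shipped, carrier_assigned.
Round 2: (6) [carrier_assigned AND pick_ticket AND notify_customer -> packed]. Adds packed.
Round 3: (7) [packed AND notify_customer -> address_valid]. Adds address_valid.
Round 4: (8) [address_valid AND pick_ticket -> manifest_closed]. Adds manifest_closed.
Closure: {address_valid, carrier_assigned, fragile_item, insured, labeled, manifest_closed, notify_customer, packed, pick_ticket, shipped, split_shipment} — 11 facts.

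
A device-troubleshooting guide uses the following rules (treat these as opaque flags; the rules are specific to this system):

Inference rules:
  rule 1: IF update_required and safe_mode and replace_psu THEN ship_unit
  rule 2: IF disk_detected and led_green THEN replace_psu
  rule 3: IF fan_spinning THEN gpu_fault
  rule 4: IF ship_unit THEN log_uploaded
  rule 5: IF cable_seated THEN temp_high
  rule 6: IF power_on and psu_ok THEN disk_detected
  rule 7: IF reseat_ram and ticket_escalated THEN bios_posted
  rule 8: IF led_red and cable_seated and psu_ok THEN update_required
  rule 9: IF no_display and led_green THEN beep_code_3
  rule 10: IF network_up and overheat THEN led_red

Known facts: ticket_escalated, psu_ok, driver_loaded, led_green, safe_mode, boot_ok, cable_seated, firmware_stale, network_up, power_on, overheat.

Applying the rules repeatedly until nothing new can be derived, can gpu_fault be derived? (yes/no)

no

Round 1: rule 5 [IF cable_seated THEN temp_high]; rule 6 [IF power_on and psu_ok THEN disk_detected]; rule 10 [IF network_up and overheat THEN led_red]. New: temp_high, disk_detected, led_red.
Round 2: rule 2 [IF disk_detected and led_green THEN replace_psu]; rule 8 [IF led_red and cable_seated and psu_ok THEN update_required]. New: replace_psu, update_required.
Round 3: rule 1 [IF update_required and safe_mode and replace_psu THEN ship_unit]. New: ship_unit.
Round 4: rule 4 [IF ship_unit THEN log_uploaded]. New: log_uploaded.
Fixed point reached. gpu_fault is concluded only by rule 3; rule 3 needs fan_spinning (never derived).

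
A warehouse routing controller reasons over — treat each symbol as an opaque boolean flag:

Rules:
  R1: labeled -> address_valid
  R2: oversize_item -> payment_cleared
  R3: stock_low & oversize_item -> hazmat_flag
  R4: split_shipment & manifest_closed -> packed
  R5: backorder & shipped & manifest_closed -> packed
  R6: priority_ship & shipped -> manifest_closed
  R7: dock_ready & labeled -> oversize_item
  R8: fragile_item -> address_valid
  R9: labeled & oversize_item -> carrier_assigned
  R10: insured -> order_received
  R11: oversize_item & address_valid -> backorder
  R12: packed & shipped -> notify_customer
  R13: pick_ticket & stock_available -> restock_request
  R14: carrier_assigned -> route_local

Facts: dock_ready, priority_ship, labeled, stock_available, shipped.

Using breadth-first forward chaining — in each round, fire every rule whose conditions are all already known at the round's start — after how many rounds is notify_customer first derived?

Round 1 — R1, R6, R7, derive address_valid, manifest_closed, oversize_item.
Round 2 — R2, R9, R11, derive payment_cleared, carrier_assigned, backorder.
Round 3 — R5, R14, derive packed, route_local.
Round 4 — R12, derive notify_customer.
notify_customer first appears in round 4.

4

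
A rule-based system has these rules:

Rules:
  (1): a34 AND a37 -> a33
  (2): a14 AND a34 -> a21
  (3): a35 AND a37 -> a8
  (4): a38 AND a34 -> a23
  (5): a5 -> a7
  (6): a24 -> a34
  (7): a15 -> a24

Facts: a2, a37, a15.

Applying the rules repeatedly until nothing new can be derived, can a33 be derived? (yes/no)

[1] (7) [a15 -> a24]. ⇒ new: a24.
[2] (6) [a24 -> a34]. ⇒ new: a34.
[3] (1) [a34 AND a37 -> a33]. ⇒ new: a33.
a33 appears in round 3, so it is derivable.

yes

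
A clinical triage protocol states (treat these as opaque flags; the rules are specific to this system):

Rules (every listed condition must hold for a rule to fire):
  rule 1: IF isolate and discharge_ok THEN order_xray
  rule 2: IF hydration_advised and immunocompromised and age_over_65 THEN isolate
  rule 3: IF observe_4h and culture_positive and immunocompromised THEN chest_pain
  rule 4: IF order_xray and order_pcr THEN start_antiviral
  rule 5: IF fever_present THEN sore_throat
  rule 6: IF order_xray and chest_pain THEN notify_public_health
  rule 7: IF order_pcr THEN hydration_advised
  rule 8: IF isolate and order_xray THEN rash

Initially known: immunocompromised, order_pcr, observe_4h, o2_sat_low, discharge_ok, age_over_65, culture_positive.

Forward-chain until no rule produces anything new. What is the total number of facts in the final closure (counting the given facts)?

Round 1 fires rule 3, rule 7, giving chest_pain, hydration_advised.
Round 2 fires rule 2, giving isolate.
Round 3 fires rule 1, giving order_xray.
Round 4 fires rule 4, rule 6, rule 8, giving start_antiviral, notify_public_health, rash.
Closure: {age_over_65, chest_pain, culture_positive, discharge_ok, hydration_advised, immunocompromised, isolate, notify_public_health, o2_sat_low, observe_4h, order_pcr, order_xray, rash, start_antiviral} — 14 facts.

14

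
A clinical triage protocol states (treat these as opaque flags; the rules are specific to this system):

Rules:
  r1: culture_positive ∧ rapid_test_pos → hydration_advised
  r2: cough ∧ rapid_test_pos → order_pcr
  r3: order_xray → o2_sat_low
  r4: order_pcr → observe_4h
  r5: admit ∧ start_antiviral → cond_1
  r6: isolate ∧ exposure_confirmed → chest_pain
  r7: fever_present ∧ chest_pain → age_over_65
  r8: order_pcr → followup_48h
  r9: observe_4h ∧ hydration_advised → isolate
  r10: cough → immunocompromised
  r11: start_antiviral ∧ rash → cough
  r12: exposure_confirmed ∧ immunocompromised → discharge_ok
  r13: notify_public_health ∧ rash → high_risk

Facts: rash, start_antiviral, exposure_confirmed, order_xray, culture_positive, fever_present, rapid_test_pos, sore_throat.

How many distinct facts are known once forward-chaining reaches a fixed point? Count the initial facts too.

19

[1] r1 [culture_positive ∧ rapid_test_pos → hydration_advised]; r3 [order_xray → o2_sat_low]; r11 [start_antiviral ∧ rash → cough]. ⇒ new: hydration_advised, o2_sat_low, cough.
[2] r2 [cough ∧ rapid_test_pos → order_pcr]; r10 [cough → immunocompromised]. ⇒ new: order_pcr, immunocompromised.
[3] r4 [order_pcr → observe_4h]; r8 [order_pcr → followup_48h]; r12 [exposure_confirmed ∧ immunocompromised → discharge_ok]. ⇒ new: observe_4h, followup_48h, discharge_ok.
[4] r9 [observe_4h ∧ hydration_advised → isolate]. ⇒ new: isolate.
[5] r6 [isolate ∧ exposure_confirmed → chest_pain]. ⇒ new: chest_pain.
[6] r7 [fever_present ∧ chest_pain → age_over_65]. ⇒ new: age_over_65.
Closure: {age_over_65, chest_pain, cough, culture_positive, discharge_ok, exposure_confirmed, fever_present, followup_48h, hydration_advised, immunocompromised, isolate, o2_sat_low, observe_4h, order_pcr, order_xray, rapid_test_pos, rash, sore_throat, start_antiviral} — 19 facts.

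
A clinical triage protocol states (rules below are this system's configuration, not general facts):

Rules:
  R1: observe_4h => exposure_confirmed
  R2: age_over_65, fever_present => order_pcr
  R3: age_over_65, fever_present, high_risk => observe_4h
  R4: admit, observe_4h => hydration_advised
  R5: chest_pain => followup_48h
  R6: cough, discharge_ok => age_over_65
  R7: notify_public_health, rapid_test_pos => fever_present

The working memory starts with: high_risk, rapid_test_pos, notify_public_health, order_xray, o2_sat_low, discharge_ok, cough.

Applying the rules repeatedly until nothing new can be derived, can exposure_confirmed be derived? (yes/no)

yes

Round 1: R6 [cough, discharge_ok => age_over_65]; R7 [notify_public_health, rapid_test_pos => fever_present]. New: age_over_65, fever_present.
Round 2: R2 [age_over_65, fever_present => order_pcr]; R3 [age_over_65, fever_present, high_risk => observe_4h]. New: order_pcr, observe_4h.
Round 3: R1 [observe_4h => exposure_confirmed]. New: exposure_confirmed.
exposure_confirmed appears in round 3, so it is derivable.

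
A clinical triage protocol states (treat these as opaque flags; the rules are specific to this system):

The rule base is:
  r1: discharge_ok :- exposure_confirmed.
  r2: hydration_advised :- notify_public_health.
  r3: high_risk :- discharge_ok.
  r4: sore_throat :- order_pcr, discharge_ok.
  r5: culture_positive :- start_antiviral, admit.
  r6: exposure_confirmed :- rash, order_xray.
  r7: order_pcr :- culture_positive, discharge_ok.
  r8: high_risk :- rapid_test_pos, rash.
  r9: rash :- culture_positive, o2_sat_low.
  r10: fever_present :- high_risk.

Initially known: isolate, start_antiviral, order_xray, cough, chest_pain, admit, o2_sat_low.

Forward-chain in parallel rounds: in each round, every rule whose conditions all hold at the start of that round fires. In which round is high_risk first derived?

Round 1 — r5, derive culture_positive.
Round 2 — r9, derive rash.
Round 3 — r6, derive exposure_confirmed.
Round 4 — r1, derive discharge_ok.
Round 5 — r3, r7, derive high_risk, order_pcr.
high_risk first appears in round 5.

5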